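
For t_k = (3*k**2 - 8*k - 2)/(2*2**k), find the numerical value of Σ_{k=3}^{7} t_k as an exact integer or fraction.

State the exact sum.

Σ = 465/256

t_(k+1)/t_k = (3*k**2 - 2*k - 7)/(2*(3*k**2 - 8*k - 2)).
Factor: A=1/2; B=1; C=k**2 - 8*k/3 - 2/3.
Set up (1/2)·f(k+1) − (1)·f(k) − (k**2 - 8*k/3 - 2/3) = 0.
d = 2 from the (0,0,2) case.
Solve for f: f(k) = -2*(k - 1)*(3*k + 1)/3 (degree 2 ≤ 2).
Get s_k = R·t_k = (-3*k**2 + 2*k + 1)/2**k with R(k) = B(k−1)f(k)/C(k) = -2*(k - 1)*(3*k + 1)/(3*k**2 - 8*k - 2).
Verify: (3*k**2 - 8*k - 2)/(2*2**k) matches t_k.
Telescoping: Σ = s_(8) − s_(3) = -175/256 − (-5/2) = 465/256.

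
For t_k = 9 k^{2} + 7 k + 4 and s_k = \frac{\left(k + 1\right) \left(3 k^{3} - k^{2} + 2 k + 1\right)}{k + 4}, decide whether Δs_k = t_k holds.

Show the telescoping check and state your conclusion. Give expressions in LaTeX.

s_(k+1) = (k + 2)*(2*k + 3*(k + 1)**3 - (k + 1)**2 + 3)/(k + 5)
s_(k+1) − s_k = (9*k**4 + 70*k**3 + 115*k**2 + 86*k + 35)/(k**2 + 9*k + 20)
(s_(k+1) − s_k) − t_k = 3*(-6*k**3 - 44*k**2 - 30*k - 15)/(k**2 + 9*k + 20)

Invalid: residual \frac{3 \left(- 6 k^{3} - 44 k^{2} - 30 k - 15\right)}{k^{2} + 9 k + 20} ≠ 0.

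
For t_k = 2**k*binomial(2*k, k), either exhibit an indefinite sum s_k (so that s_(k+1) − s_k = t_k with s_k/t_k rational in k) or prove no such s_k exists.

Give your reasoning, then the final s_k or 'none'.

The ratio is 4*(2*k + 1)/(k + 1).
So A=8*k + 4 and B=k + 1, with C=1.
Key eq: (8*k + 4)·f(k+1) = (k)·f(k) + (1).
d = -1 from the (1,1,0) case.
Negative degree bound (-1): no f exists, t_k not Gosper-summable.

none — t_k is not Gosper-summable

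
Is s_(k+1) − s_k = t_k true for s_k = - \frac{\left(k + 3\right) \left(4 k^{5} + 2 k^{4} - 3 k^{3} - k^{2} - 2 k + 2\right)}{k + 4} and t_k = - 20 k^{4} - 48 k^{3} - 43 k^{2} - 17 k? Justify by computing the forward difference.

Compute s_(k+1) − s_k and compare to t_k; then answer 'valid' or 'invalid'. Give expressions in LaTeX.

Invalid: residual \frac{2 \left(8 k^{5} + 63 k^{4} + 119 k^{3} + 95 k^{2} + 35 k - 1\right)}{k^{2} + 9 k + 20} ≠ 0.

s_(k+1) = (k + 4)*(2*k - 4*(k + 1)**5 - 2*(k + 1)**4 + 3*(k + 1)**3 + (k + 1)**2)/(k + 5)
s_(k+1) − s_k = (-20*k**6 - 212*k**5 - 749*k**4 - 1126*k**3 - 823*k**2 - 270*k - 2)/(k**2 + 9*k + 20)
(s_(k+1) − s_k) − t_k = 2*(8*k**5 + 63*k**4 + 119*k**3 + 95*k**2 + 35*k - 1)/(k**2 + 9*k + 20)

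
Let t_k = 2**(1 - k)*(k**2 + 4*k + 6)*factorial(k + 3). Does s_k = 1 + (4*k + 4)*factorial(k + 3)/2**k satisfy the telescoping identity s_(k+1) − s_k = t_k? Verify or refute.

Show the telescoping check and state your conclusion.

valid; difference matches t_k

s_(k+1) = 2**(-k - 1)*(4*k + 8)*factorial(k + 4) + 1
s_(k+1) − s_k = 2**(1 - k)*(k**2 + 4*k + 6)*factorial(k + 3)
(s_(k+1) − s_k) − t_k = 0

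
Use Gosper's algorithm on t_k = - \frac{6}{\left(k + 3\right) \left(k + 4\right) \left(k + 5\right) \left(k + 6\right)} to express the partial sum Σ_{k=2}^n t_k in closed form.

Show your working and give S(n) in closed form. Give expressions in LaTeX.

Step 1: r(k) = (k + 3)/(k + 7).
Gosper form: A/B · C(k+1)/C(k) with A=k + 3, B=k + 7, C=1.
f must satisfy (k + 3)·f(k+1) − (k + 6)·f(k) = 1.
Bound: deg f ≤ 3.
A polynomial solution: f(k) = k*(k**2 + 12*k + 47)/180.
So s_k = (B(k−1)f/C)·t_k = (k*(k + 6)*(k**2 + 12*k + 47)/180)·t_k = k*(-k**2 - 12*k - 47)/(30*(k + 3)*(k + 4)*(k + 5)).
Check: Δs_k = -6/(k**4 + 18*k**3 + 119*k**2 + 342*k + 360). ✓
Σ_(k=2)^n t_k = s_(n+1) − s_(2) = ((-n**3 - 15*n**2 - 74*n - 60)/(30*(n**3 + 15*n**2 + 74*n + 120))) − (-1/42), i.e. (-n**3 - 15*n**2 - 74*n + 90)/(105*(n**3 + 15*n**2 + 74*n + 120)).

S(n) = \frac{- n^{3} - 15 n^{2} - 74 n + 90}{105 \left(n^{3} + 15 n^{2} + 74 n + 120\right)}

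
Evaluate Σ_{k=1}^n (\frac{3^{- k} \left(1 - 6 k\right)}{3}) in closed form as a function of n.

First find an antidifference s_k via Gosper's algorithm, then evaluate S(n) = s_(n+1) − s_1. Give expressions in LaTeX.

Ratio r(k) = (6*k + 5)/(3*(6*k - 1)).
Take A(k)=1/3, B(k)=1, C(k)=k - 1/6.
Set up (1/3)·f(k+1) − (1)·f(k) − (k - 1/6) = 0.
deg f ≤ 1 (via 0,0,1).
A polynomial solution: f(k) = -(3*k + 1)/2.
So s_k = (B(k−1)f/C)·t_k = (-3*(3*k + 1)/(6*k - 1))·t_k = (3*k + 1)/3**k.
s_(k+1) − s_k = (1 - 6*k)/(3*3**k) = t_k.
Σ_(k=1)^n t_k = s_(n+1) − s_(1) = (3**(-n - 1)*(3*n + 4)) − (4/3), i.e. 3**(-n - 1)*(-4*3**n + 3*n + 4).

S(n) = 3^{- n - 1} \left(- 4 \cdot 3^{n} + 3 n + 4\right)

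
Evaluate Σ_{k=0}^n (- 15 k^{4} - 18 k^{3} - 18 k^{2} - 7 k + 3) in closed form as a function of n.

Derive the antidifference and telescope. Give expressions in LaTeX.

S(n) = - 3 n^{5} - 12 n^{4} - 20 n^{3} - 17 n^{2} - 3 n + 3

r(k) = (15*k**4 + 78*k**3 + 162*k**2 + 157*k + 55)/(15*k**4 + 18*k**3 + 18*k**2 + 7*k - 3) after simplifying.
Take A(k)=1, B(k)=1, C(k)=k**4 + 6*k**3/5 + 6*k**2/5 + 7*k/15 - 1/5.
Set up (1)·f(k+1) − (1)·f(k) − (k**4 + 6*k**3/5 + 6*k**2/5 + 7*k/15 - 1/5) = 0.
Bound: deg f ≤ 5.
Coefficient equations give f(k) = k*(3*k**4 - 3*k**3 + 2*k**2 - k - 4)/15.
Then R = B(k−1)f/C = k*(3*k**4 - 3*k**3 + 2*k**2 - k - 4)/(15*k**4 + 18*k**3 + 18*k**2 + 7*k - 3), so s_k = R(k)·t_k = k*(-3*k**4 + 3*k**3 - 2*k**2 + k + 4).
s_(k+1) − s_k = -15*k**4 - 18*k**3 - 18*k**2 - 7*k + 3 = t_k.
Evaluate: s_(n+1) = -3*n**5 - 12*n**4 - 20*n**3 - 17*n**2 - 3*n + 3; subtract s_(0) = 0 ⇒ S(n) = -3*n**5 - 12*n**4 - 20*n**3 - 17*n**2 - 3*n + 3.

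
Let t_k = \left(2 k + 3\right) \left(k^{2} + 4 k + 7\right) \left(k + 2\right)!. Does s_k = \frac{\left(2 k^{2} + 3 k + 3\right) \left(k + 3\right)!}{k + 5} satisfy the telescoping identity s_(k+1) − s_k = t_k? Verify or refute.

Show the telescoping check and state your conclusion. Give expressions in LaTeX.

s_(k+1) = (2*k**2 + 7*k + 8)*factorial(k + 4)/(k + 6)
s_(k+1) − s_k = (2*k**4 + 23*k**3 + 96*k**2 + 191*k + 142)*factorial(k + 3)/((k + 5)*(k + 6))
(s_(k+1) − s_k) − t_k = -2*(2*k**4 + 21*k**3 + 79*k**2 + 148*k + 102)*factorial(k + 2)/((k + 5)*(k + 6))

Invalid: residual - \frac{2 \left(2 k^{4} + 21 k^{3} + 79 k^{2} + 148 k + 102\right) \left(k + 2\right)!}{\left(k + 5\right) \left(k + 6\right)} ≠ 0.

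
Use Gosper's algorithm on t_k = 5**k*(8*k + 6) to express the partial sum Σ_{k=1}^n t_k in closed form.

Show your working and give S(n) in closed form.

S(n) = 10*5**n*n + 5*5**n - 5

The ratio is 5*(4*k + 7)/(4*k + 3).
Gosper form: A/B · C(k+1)/C(k) with A=5, B=1, C=k + 3/4.
Solve (5)·f(k+1) − (1)·f(k) = k + 3/4.
From deg A=0, deg B=0, deg C=1: d=1.
Match coefficients ⇒ f(k) = (2*k - 1)/8.
R(k) = B(k−1)·f(k)/C(k) = (2*k - 1)/(2*(4*k + 3)); s_k = R·t_k = 5**k*(2*k - 1).
Δs = 5**k*(8*k + 6), as required.
Σ_(k=1)^n t_k = s_(n+1) − s_(1) = (5**(n + 1)*(2*n + 1)) − (5), i.e. 10*5**n*n + 5*5**n - 5.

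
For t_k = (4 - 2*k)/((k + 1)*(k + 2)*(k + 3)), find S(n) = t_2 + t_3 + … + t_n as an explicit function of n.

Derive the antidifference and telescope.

r(k) = (k - 1)*(k + 1)/((k - 2)*(k + 4)) after simplifying.
Take A(k)=k + 1, B(k)=k + 4, C(k)=k - 2.
Solve (k + 1)·f(k+1) − (k + 3)·f(k) = k - 2.
d = 2 from the (1,1,1) case.
Solve for f: f(k) = -k*(k + 7)/4 (degree 2 ≤ 2).
Then R = B(k−1)f/C = -k*(k + 3)*(k + 7)/(4*(k - 2)), so s_k = R(k)·t_k = k*(k + 7)/(2*(k + 1)*(k + 2)).
s_(k+1) − s_k = 2*(2 - k)/(k**3 + 6*k**2 + 11*k + 6) = t_k.
s_(n+1) = (n**2 + 9*n + 8)/(2*(n**2 + 5*n + 6)) and s_(2) = 3/4, so S(n) = (-n**2 + 3*n - 2)/(4*(n**2 + 5*n + 6)).

S(n) = (-n**2 + 3*n - 2)/(4*(n**2 + 5*n + 6))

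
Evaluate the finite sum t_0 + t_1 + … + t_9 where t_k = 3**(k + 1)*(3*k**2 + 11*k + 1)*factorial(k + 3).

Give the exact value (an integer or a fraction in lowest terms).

The ratio is 3*(3*k**3 + 29*k**2 + 83*k + 60)/(3*k**2 + 11*k + 1).
Factor: A=3*k + 12; B=1; C=k**2 + 11*k/3 + 1/3.
Key eq: (3*k + 12)·f(k+1) = (1)·f(k) + (k**2 + 11*k/3 + 1/3).
d = 1 from the (1,0,2) case.
Solve for f: f(k) = (k - 1)/3 (degree 1 ≤ 1).
R(k) = B(k−1)·f(k)/C(k) = (k - 1)/(3*k**2 + 11*k + 1); s_k = R·t_k = 3**(k + 1)*(k - 1)*factorial(k + 3).
Check: Δs_k = 3**(k + 1)*(3*k**2 + 11*k + 1)*factorial(k + 3). ✓
Σ_(k=0)^(9) t_k = s_(10) − s_(0) = 9927882482918400 − (-18) = 9927882482918418.

Σ = 9927882482918418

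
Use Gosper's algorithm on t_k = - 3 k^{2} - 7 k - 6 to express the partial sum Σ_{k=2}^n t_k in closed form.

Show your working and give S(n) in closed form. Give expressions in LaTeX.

t_(k+1)/t_k = (3*k**2 + 13*k + 16)/(3*k**2 + 7*k + 6).
Normal form (A,B,C) = (1, 1, k**2 + 7*k/3 + 2).
Key eq: (1)·f(k+1) = (1)·f(k) + (k**2 + 7*k/3 + 2).
deg f ≤ 3 (via 0,0,2).
Solve for f: f(k) = k*(k**2 + 2*k + 3)/3 (degree 3 ≤ 3).
Then R = B(k−1)f/C = k*(k**2 + 2*k + 3)/(3*k**2 + 7*k + 6), so s_k = R(k)·t_k = k*(-k**2 - 2*k - 3).
Check: Δs_k = -3*k**2 - 7*k - 6. ✓
Telescope: S(n) = s_(n+1) − s_(2) = -n**3 - 5*n**2 - 10*n - 6 − (-22) = -n**3 - 5*n**2 - 10*n + 16.

S(n) = - n^{3} - 5 n^{2} - 10 n + 16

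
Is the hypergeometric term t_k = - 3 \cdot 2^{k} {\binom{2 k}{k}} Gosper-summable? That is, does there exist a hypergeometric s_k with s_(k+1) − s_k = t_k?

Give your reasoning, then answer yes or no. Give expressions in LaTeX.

No — negative degree bound, so no certificate f.

Step 1: r(k) = 4*(2*k + 1)/(k + 1).
Factor: A=8*k + 4; B=k + 1; C=1.
Need (8*k + 4)·f(k+1) − (k)·f(k) = 1.
From deg A=1, deg B=1, deg C=0: d=-1.
Negative degree bound (-1): no f exists, t_k not Gosper-summable.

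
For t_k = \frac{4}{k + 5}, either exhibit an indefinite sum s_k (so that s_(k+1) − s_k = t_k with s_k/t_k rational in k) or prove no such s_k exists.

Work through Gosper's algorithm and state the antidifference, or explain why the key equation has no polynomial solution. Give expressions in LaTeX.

Compute t_(k+1)/t_k: get (k + 5)/(k + 6).
Factor: A=k + 5; B=k + 6; C=1.
Key eq: (k + 5)·f(k+1) = (k + 5)·f(k) + (1).
Bound: deg f ≤ 0.
f = c0 ⇒ A·f(k+1) − B(k−1)·f(k) − C = -1. The system {-1 = 0} is inconsistent; no antidifference.

none (Gosper's algorithm certifies no s_k)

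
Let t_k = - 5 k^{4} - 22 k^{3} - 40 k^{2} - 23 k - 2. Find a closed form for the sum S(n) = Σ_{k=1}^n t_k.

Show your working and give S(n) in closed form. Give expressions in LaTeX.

t_(k+1)/t_k = (5*k**4 + 42*k**3 + 136*k**2 + 189*k + 92)/(5*k**4 + 22*k**3 + 40*k**2 + 23*k + 2).
Gosper form: A/B · C(k+1)/C(k) with A=1, B=1, C=k**4 + 22*k**3/5 + 8*k**2 + 23*k/5 + 2/5.
Key eq: (1)·f(k+1) = (1)·f(k) + (k**4 + 22*k**3/5 + 8*k**2 + 23*k/5 + 2/5).
Bound: deg f ≤ 5.
Solving with deg f ≤ 5: f(k) = k*(k**4 + 3*k**3 + 4*k**2 - 3*k - 3)/5.
So s_k = (B(k−1)f/C)·t_k = (k*(k**4 + 3*k**3 + 4*k**2 - 3*k - 3)/(5*k**4 + 22*k**3 + 40*k**2 + 23*k + 2))·t_k = k*(-k**4 - 3*k**3 - 4*k**2 + 3*k + 3).
Check: Δs_k = -5*k**4 - 22*k**3 - 40*k**2 - 23*k - 2. ✓
Evaluate: s_(n+1) = -n**5 - 8*n**4 - 26*n**3 - 37*n**2 - 20*n - 2; subtract s_(1) = -2 ⇒ S(n) = n*(-n**4 - 8*n**3 - 26*n**2 - 37*n - 20).

S(n) = n \left(- n^{4} - 8 n^{3} - 26 n^{2} - 37 n - 20\right)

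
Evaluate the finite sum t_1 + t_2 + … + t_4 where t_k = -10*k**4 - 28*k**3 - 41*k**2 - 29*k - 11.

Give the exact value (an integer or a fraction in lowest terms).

Ratio r(k) = (10*k**4 + 68*k**3 + 185*k**2 + 235*k + 119)/(10*k**4 + 28*k**3 + 41*k**2 + 29*k + 11).
Factor: A=1; B=1; C=k**4 + 14*k**3/5 + 41*k**2/10 + 29*k/10 + 11/10.
Key eq: (1)·f(k+1) = (1)·f(k) + (k**4 + 14*k**3/5 + 41*k**2/10 + 29*k/10 + 11/10).
d = 5 from the (0,0,4) case.
A polynomial solution: f(k) = k*(2*k**4 + 2*k**3 + 3*k**2 + k + 3)/10.
Certificate R = B(k−1)f/C = k*(2*k**4 + 2*k**3 + 3*k**2 + k + 3)/(10*k**4 + 28*k**3 + 41*k**2 + 29*k + 11) gives s_k = k*(-2*k**4 - 2*k**3 - 3*k**2 - k - 3).
s_(k+1) − s_k = -10*k**4 - 28*k**3 - 41*k**2 - 29*k - 11 = t_k.
Telescoping: Σ = s_(5) − s_(1) = -7915 − (-11) = -7904.

Σ = -7904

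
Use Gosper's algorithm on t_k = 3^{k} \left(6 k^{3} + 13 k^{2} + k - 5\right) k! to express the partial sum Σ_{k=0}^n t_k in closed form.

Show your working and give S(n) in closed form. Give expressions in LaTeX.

r(k) = 3*(6*k**4 + 37*k**3 + 76*k**2 + 60*k + 15)/(6*k**3 + 13*k**2 + k - 5) after simplifying.
So A=3*k + 3 and B=1, with C=k**3 + 13*k**2/6 + k/6 - 5/6.
f must satisfy (3*k + 3)·f(k+1) − (1)·f(k) = k**3 + 13*k**2/6 + k/6 - 5/6.
From deg A=1, deg B=0, deg C=3: d=2.
A polynomial solution: f(k) = (2*k**2 - k - 4)/6.
R(k) = B(k−1)·f(k)/C(k) = (2*k**2 - k - 4)/(6*k**3 + 13*k**2 + k - 5); s_k = R·t_k = 3**k*(2*k**2 - k - 4)*factorial(k).
Verify: 3**k*(6*k**3 + 13*k**2 + k - 5)*factorial(k) matches t_k.
Telescope: S(n) = s_(n+1) − s_(0) = 3**(n + 1)*(2*n**2 + 3*n - 3)*factorial(n + 1) − (-4) = 6*3**n*n**3*factorial(n) + 15*3**n*n**2*factorial(n) - 9*3**n*factorial(n) + 4.

S(n) = 6 \cdot 3^{n} n^{3} n! + 15 \cdot 3^{n} n^{2} n! - 9 \cdot 3^{n} n! + 4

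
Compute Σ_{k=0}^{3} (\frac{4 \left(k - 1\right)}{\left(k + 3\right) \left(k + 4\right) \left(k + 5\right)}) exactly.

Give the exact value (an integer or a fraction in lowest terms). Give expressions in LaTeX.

The ratio is k*(k + 3)/((k - 1)*(k + 6)).
So A=k + 3 and B=k + 6, with C=k - 1.
Need (k + 3)·f(k+1) − (k + 5)·f(k) = k - 1.
deg f ≤ 2 (via 1,1,1).
Solve for f: f(k) = k*(k - 5)/12 (degree 2 ≤ 2).
Certificate R = B(k−1)f/C = k*(k - 5)*(k + 5)/(12*(k - 1)) gives s_k = k*(k - 5)/(3*(k + 3)*(k + 4)).
Δs = 4*(k - 1)/(k**3 + 12*k**2 + 47*k + 60), as required.
Telescoping: Σ = s_(4) − s_(0) = -1/42 − (0) = -1/42.

Σ = -1/42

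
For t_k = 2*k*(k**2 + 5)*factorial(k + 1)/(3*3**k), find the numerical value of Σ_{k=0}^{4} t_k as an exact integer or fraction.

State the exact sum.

Σ = 3200/27

Ratio r(k) = (k + 1)*(k + 2)*((k + 1)**2 + 5)/(3*k*(k**2 + 5)).
Take A(k)=k/3 + 2/3, B(k)=1, C(k)=k**3 + 5*k.
Set up (k/3 + 2/3)·f(k+1) − (1)·f(k) − (k**3 + 5*k) = 0.
Degrees (1,0,3) ⇒ d ≤ 2.
Solving with deg f ≤ 2: f(k) = 3*k*(k - 1).
Then R = B(k−1)f/C = 3*(k - 1)/(k**2 + 5), so s_k = R(k)·t_k = 2*k*(k - 1)*factorial(k + 1)/3**k.
Verify: 2*k*(k**2 + 5)*factorial(k + 1)/(3*3**k) matches t_k.
Sum = s_(5) − s_(0); s_(5) = 3200/27, s_(0) = 0 ⇒ 3200/27.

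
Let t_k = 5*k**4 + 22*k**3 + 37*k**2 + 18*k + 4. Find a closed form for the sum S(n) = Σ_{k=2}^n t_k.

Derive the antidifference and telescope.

t_(k+1)/t_k = (5*k**4 + 42*k**3 + 133*k**2 + 178*k + 86)/(5*k**4 + 22*k**3 + 37*k**2 + 18*k + 4).
Take A(k)=1, B(k)=1, C(k)=k**4 + 22*k**3/5 + 37*k**2/5 + 18*k/5 + 4/5.
Set up (1)·f(k+1) − (1)·f(k) − (k**4 + 22*k**3/5 + 37*k**2/5 + 18*k/5 + 4/5) = 0.
Degrees (0,0,4) ⇒ d ≤ 5.
Match coefficients ⇒ f(k) = k*(k**4 + 3*k**3 + 3*k**2 - 4*k + 1)/5.
R(k) = B(k−1)·f(k)/C(k) = k*(k**4 + 3*k**3 + 3*k**2 - 4*k + 1)/(5*k**4 + 22*k**3 + 37*k**2 + 18*k + 4); s_k = R·t_k = k*(k**4 + 3*k**3 + 3*k**2 - 4*k + 1).
s_(k+1) − s_k = 5*k**4 + 22*k**3 + 37*k**2 + 18*k + 4 = t_k.
Telescope: S(n) = s_(n+1) − s_(2) = n**5 + 8*n**4 + 25*n**3 + 33*n**2 + 19*n + 4 − (90) = n**5 + 8*n**4 + 25*n**3 + 33*n**2 + 19*n - 86.

S(n) = n**5 + 8*n**4 + 25*n**3 + 33*n**2 + 19*n - 86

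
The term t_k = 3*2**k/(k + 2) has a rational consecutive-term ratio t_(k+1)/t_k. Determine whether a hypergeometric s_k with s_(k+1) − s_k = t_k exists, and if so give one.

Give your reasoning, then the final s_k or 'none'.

none (Gosper's algorithm certifies no s_k)

The ratio is 2*(k + 2)/(k + 3).
Take A(k)=2*k + 4, B(k)=k + 3, C(k)=1.
Solve (2*k + 4)·f(k+1) − (k + 2)·f(k) = 1.
Degrees (1,1,0) ⇒ d ≤ -1.
Bound -1 < 0, so the key equation has no polynomial solution.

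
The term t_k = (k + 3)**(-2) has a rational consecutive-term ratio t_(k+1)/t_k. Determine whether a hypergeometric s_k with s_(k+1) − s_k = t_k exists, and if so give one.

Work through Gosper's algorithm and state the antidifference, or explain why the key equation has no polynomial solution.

Step 1: r(k) = (k + 3)**2/(k + 4)**2.
Take A(k)=k**2 + 6*k + 9, B(k)=k**2 + 8*k + 16, C(k)=1.
f must satisfy (k**2 + 6*k + 9)·f(k+1) − (k**2 + 6*k + 9)·f(k) = 1.
Bound: deg f ≤ 0.
Generic f = c0 gives residual -1; -1 = 0 cannot hold, so t_k is not Gosper-summable.

none — t_k is not Gosper-summable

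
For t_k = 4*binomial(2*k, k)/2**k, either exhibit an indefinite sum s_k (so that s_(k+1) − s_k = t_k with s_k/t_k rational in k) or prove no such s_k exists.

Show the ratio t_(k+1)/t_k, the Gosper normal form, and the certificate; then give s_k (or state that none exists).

no hypergeometric antidifference exists

t_(k+1)/t_k = (2*k + 1)/(k + 1).
A = 2*k + 1, B = k + 1, C = 1.
f must satisfy (2*k + 1)·f(k+1) − (k)·f(k) = 1.
Bound: deg f ≤ -1.
Bound -1 < 0, so the key equation has no polynomial solution.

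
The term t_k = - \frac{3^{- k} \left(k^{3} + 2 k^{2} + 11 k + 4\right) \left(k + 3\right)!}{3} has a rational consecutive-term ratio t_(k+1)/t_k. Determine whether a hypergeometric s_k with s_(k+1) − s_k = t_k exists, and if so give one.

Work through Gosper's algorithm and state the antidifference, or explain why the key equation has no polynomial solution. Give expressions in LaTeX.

s_k = - 3^{- k} \left(k^{2} - k + 4\right) \left(k + 3\right)!

Compute t_(k+1)/t_k: get (k**4 + 9*k**3 + 38*k**2 + 90*k + 72)/(3*(k**3 + 2*k**2 + 11*k + 4)).
A = k/3 + 4/3, B = 1, C = k**3 + 2*k**2 + 11*k + 4.
Need (k/3 + 4/3)·f(k+1) − (1)·f(k) = k**3 + 2*k**2 + 11*k + 4.
Bound: deg f ≤ 2.
A polynomial solution: f(k) = 3*(k**2 - k + 4).
R(k) = B(k−1)·f(k)/C(k) = 3*(k**2 - k + 4)/(k**3 + 2*k**2 + 11*k + 4); s_k = R·t_k = -(k**2 - k + 4)*factorial(k + 3)/3**k.
Verify: -(k**3 + 2*k**2 + 11*k + 4)*factorial(k + 3)/(3*3**k) matches t_k.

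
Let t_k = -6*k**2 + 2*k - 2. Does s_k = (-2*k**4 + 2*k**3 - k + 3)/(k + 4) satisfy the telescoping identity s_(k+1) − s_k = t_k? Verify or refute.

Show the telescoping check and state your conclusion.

Invalid: residual 3*(4*k**3 + 26*k**2 - 10*k + 11)/(k**2 + 9*k + 20) ≠ 0.

s_(k+1) = (-k - 2*(k + 1)**4 + 2*(k + 1)**3 + 2)/(k + 5)
s_(k+1) − s_k = (-6*k**4 - 40*k**3 - 26*k**2 - 8*k - 7)/(k**2 + 9*k + 20)
(s_(k+1) − s_k) − t_k = 3*(4*k**3 + 26*k**2 - 10*k + 11)/(k**2 + 9*k + 20)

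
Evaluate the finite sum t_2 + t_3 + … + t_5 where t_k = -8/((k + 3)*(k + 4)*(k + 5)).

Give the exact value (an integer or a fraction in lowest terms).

The ratio is (k + 3)/(k + 6).
A = k + 3, B = k + 6, C = 1.
Need (k + 3)·f(k+1) − (k + 5)·f(k) = 1.
Bound: deg f ≤ 2.
A polynomial solution: f(k) = k*(k + 7)/24.
Get s_k = R·t_k = k*(-k - 7)/(3*(k + 3)*(k + 4)) with R(k) = B(k−1)f(k)/C(k) = k*(k + 5)*(k + 7)/24.
Verify: -8/(k**3 + 12*k**2 + 47*k + 60) matches t_k.
Evaluate s at k=6 and k=2: -13/45 and -1/5; difference -4/45.

Σ = -4/45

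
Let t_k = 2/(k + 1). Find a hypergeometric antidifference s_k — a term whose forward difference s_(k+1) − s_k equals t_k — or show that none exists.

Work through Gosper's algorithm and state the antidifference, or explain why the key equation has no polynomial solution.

no hypergeometric antidifference exists

t_(k+1)/t_k = (k + 1)/(k + 2).
A = k + 1, B = k + 2, C = 1.
Set up (k + 1)·f(k+1) − (k + 1)·f(k) − (1) = 0.
Degrees (1,1,0) ⇒ d ≤ 0.
Put f(k) = c0: A·f(k+1) − B(k−1)·f(k) − C = -1; need -1 = 0 — inconsistent ⇒ no f, not summable.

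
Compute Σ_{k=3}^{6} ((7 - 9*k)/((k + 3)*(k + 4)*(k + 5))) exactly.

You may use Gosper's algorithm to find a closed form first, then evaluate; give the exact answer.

r(k) = (k + 3)*(9*k + 2)/((k + 6)*(9*k - 7)) after simplifying.
So A=k + 3 and B=k + 6, with C=k - 7/9.
Set up (k + 3)·f(k+1) − (k + 5)·f(k) − (k - 7/9) = 0.
deg f ≤ 2 (via 1,1,1).
Solve for f: f(k) = k*(5*k - 19)/54 (degree 2 ≤ 2).
Then R = B(k−1)f/C = k*(k + 5)*(5*k - 19)/(6*(9*k - 7)), so s_k = R(k)·t_k = k*(19 - 5*k)/(6*(k + 3)*(k + 4)).
s_(k+1) − s_k = (7 - 9*k)/(k**3 + 12*k**2 + 47*k + 60) = t_k.
Evaluate s at k=7 and k=3: -28/165 and 1/21; difference -251/1155.

Σ = -251/1155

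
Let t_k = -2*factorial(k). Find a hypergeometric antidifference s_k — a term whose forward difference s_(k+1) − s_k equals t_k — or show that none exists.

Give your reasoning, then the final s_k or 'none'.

Compute t_(k+1)/t_k: get k + 1.
Normal form (A,B,C) = (k + 1, 1, 1).
Need (k + 1)·f(k+1) − (1)·f(k) = 1.
deg f ≤ -1 (via 1,0,0).
Negative degree bound (-1): no f exists, t_k not Gosper-summable.

not Gosper-summable; s_k does not exist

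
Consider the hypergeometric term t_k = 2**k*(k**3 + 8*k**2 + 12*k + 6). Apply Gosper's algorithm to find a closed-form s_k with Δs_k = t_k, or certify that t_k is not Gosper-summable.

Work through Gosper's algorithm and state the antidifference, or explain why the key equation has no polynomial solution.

Compute t_(k+1)/t_k: get 2*(k**3 + 11*k**2 + 31*k + 27)/(k**3 + 8*k**2 + 12*k + 6).
Gosper form: A/B · C(k+1)/C(k) with A=2, B=1, C=k**3 + 8*k**2 + 12*k + 6.
Set up (2)·f(k+1) − (1)·f(k) − (k**3 + 8*k**2 + 12*k + 6) = 0.
Degrees (0,0,3) ⇒ d ≤ 3.
Solve for f: f(k) = k**3 + 2*k**2 - 2*k + 4 (degree 3 ≤ 3).
Then R = B(k−1)f/C = (k**3 + 2*k**2 - 2*k + 4)/(k**3 + 8*k**2 + 12*k + 6), so s_k = R(k)·t_k = 2**k*(k**3 + 2*k**2 - 2*k + 4).
Δs = 2**k*(k**3 + 8*k**2 + 12*k + 6), as required.

s_k = 2**k*(k**3 + 2*k**2 - 2*k + 4)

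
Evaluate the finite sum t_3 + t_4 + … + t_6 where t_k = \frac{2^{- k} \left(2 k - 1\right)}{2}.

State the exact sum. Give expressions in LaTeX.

The ratio is (2*k + 1)/(2*(2*k - 1)).
A = 1/2, B = 1, C = k - 1/2.
Solve (1/2)·f(k+1) − (1)·f(k) = k - 1/2.
deg f ≤ 1 (via 0,0,1).
Match coefficients ⇒ f(k) = -2*k - 1.
R(k) = B(k−1)·f(k)/C(k) = -2*(2*k + 1)/(2*k - 1); s_k = R·t_k = (-2*k - 1)/2**k.
Δs = (2*k - 1)/(2*2**k), as required.
Evaluate s at k=7 and k=3: -15/128 and -7/8; difference 97/128.

Σ = 97/128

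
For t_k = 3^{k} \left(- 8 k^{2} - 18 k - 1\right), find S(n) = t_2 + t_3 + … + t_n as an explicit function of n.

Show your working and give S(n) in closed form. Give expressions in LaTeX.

Ratio r(k) = 3*(8*k**2 + 34*k + 27)/(8*k**2 + 18*k + 1).
Factor: A=3; B=1; C=k**2 + 9*k/4 + 1/8.
f must satisfy (3)·f(k+1) − (1)·f(k) = k**2 + 9*k/4 + 1/8.
deg f ≤ 2 (via 0,0,2).
Solving with deg f ≤ 2: f(k) = (k - 1)*(4*k + 1)/8.
So s_k = (B(k−1)f/C)·t_k = ((k - 1)*(4*k + 1)/(8*k**2 + 18*k + 1))·t_k = 3**k*(-4*k**2 + 3*k + 1).
Verify: 3**k*(-8*k**2 - 18*k - 1) matches t_k.
Telescope: S(n) = s_(n+1) − s_(2) = 3**(n + 1)*n*(-4*n - 5) − (-81) = -12*3**n*n**2 - 15*3**n*n + 81.

S(n) = - 12 \cdot 3^{n} n^{2} - 15 \cdot 3^{n} n + 81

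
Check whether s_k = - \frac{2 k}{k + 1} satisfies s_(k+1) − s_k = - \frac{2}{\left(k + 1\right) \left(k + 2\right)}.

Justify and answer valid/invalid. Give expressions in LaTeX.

valid; difference matches t_k

s_(k+1) = 2*(-k - 1)/(k + 2)
s_(k+1) − s_k = -2/(k**2 + 3*k + 2)
(s_(k+1) − s_k) − t_k = 0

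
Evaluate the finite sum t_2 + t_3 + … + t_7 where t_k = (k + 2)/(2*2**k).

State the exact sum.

Ratio r(k) = (k + 3)/(2*(k + 2)).
Gosper form: A/B · C(k+1)/C(k) with A=1/2, B=1, C=k + 2.
Solve (1/2)·f(k+1) − (1)·f(k) = k + 2.
From deg A=0, deg B=0, deg C=1: d=1.
Match coefficients ⇒ f(k) = -2*(k + 3).
Certificate R = B(k−1)f/C = -2*(k + 3)/(k + 2) gives s_k = (-k - 3)/2**k.
Check: Δs_k = (k + 2)/(2*2**k). ✓
Evaluate s at k=8 and k=2: -11/256 and -5/4; difference 309/256.

Σ = 309/256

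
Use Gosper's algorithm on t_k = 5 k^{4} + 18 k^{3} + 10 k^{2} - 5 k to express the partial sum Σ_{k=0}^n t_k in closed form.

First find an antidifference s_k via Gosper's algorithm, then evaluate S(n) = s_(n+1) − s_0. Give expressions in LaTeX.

Step 1: r(k) = (5*k**4 + 38*k**3 + 94*k**2 + 89*k + 28)/(k*(5*k**3 + 18*k**2 + 10*k - 5)).
Take A(k)=1, B(k)=1, C(k)=k**4 + 18*k**3/5 + 2*k**2 - k.
Solve (1)·f(k+1) − (1)·f(k) = k**4 + 18*k**3/5 + 2*k**2 - k.
d = 5 from the (0,0,4) case.
Solving with deg f ≤ 5: f(k) = k*(k - 1)*(k**3 + 3*k**2 - k - 4)/5.
R(k) = B(k−1)·f(k)/C(k) = (k - 1)*(k**3 + 3*k**2 - k - 4)/(5*k**3 + 18*k**2 + 10*k - 5); s_k = R·t_k = k*(k**4 + 2*k**3 - 4*k**2 - 3*k + 4).
Check: Δs_k = k*(5*k**3 + 18*k**2 + 10*k - 5). ✓
Evaluate: s_(n+1) = n*(n**4 + 7*n**3 + 14*n**2 + 7*n - 1); subtract s_(0) = 0 ⇒ S(n) = n*(n**4 + 7*n**3 + 14*n**2 + 7*n - 1).

S(n) = n \left(n^{4} + 7 n^{3} + 14 n^{2} + 7 n - 1\right)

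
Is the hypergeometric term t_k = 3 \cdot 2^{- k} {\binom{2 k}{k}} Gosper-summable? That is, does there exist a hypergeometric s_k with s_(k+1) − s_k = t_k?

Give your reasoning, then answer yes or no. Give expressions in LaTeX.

No. Not Gosper-summable.

t_(k+1)/t_k = (2*k + 1)/(k + 1).
A = 2*k + 1, B = k + 1, C = 1.
f must satisfy (2*k + 1)·f(k+1) − (k)·f(k) = 1.
d = -1 from the (1,1,0) case.
Bound -1 < 0, so the key equation has no polynomial solution.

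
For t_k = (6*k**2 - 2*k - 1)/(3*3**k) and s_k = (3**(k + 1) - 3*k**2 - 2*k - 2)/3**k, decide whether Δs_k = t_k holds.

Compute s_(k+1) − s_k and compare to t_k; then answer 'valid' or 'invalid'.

valid; difference matches t_k

s_(k+1) = (9*3**k - 3*k**2 - 8*k - 7)/(3*3**k)
s_(k+1) − s_k = (6*k**2 - 2*k - 1)/(3*3**k)
(s_(k+1) − s_k) − t_k = 0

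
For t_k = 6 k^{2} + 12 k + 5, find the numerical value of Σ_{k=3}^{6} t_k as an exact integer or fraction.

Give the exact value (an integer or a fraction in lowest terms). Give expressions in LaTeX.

t_(k+1)/t_k = (6*k**2 + 24*k + 23)/(6*k**2 + 12*k + 5).
So A=1 and B=1, with C=k**2 + 2*k + 5/6.
Need (1)·f(k+1) − (1)·f(k) = k**2 + 2*k + 5/6.
From deg A=0, deg B=0, deg C=2: d=3.
Solving with deg f ≤ 3: f(k) = k**2*(2*k + 3)/6.
R(k) = B(k−1)·f(k)/C(k) = k**2*(2*k + 3)/(6*k**2 + 12*k + 5); s_k = R·t_k = k**2*(2*k + 3).
Check: Δs_k = 6*k**2 + 12*k + 5. ✓
Sum = s_(7) − s_(3); s_(7) = 833, s_(3) = 81 ⇒ 752.

Σ = 752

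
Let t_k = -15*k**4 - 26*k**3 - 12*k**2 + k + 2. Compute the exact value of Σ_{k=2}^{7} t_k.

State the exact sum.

t_(k+1)/t_k = (15*k**4 + 86*k**3 + 180*k**2 + 161*k + 50)/(15*k**4 + 26*k**3 + 12*k**2 - k - 2).
Gosper form: A/B · C(k+1)/C(k) with A=1, B=1, C=k**4 + 26*k**3/15 + 4*k**2/5 - k/15 - 2/15.
f must satisfy (1)·f(k+1) − (1)·f(k) = k**4 + 26*k**3/15 + 4*k**2/5 - k/15 - 2/15.
Bound: deg f ≤ 5.
A polynomial solution: f(k) = k**3*(k + 1)*(3*k - 4)/15.
Certificate R = B(k−1)f/C = k**3*(3*k - 4)/(15*k**3 + 11*k**2 + k - 2) gives s_k = k**3*(-3*k**2 + k + 4).
Δs = -15*k**4 - 26*k**3 - 12*k**2 + k + 2, as required.
Telescoping: Σ = s_(8) − s_(2) = -92160 − (-48) = -92112.

Σ = -92112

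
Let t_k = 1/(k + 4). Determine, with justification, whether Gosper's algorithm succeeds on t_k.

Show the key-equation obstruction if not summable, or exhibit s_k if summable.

Compute t_(k+1)/t_k: get (k + 4)/(k + 5).
Take A(k)=k + 4, B(k)=k + 5, C(k)=1.
f must satisfy (k + 4)·f(k+1) − (k + 4)·f(k) = 1.
deg f ≤ 0 (via 1,1,0).
Generic f = c0 gives residual -1; -1 = 0 cannot hold, so t_k is not Gosper-summable.

No — t_k has no hypergeometric antidifference.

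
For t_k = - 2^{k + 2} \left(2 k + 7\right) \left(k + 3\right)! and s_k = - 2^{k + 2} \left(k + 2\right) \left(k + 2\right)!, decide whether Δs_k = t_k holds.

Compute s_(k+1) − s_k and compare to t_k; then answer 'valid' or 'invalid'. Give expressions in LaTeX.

Invalid: residual 2^{k + 2} \left(2 k + 5\right) \left(k + 2\right)! ≠ 0.

s_(k+1) = -2**(k + 3)*(k + 3)*factorial(k + 3)
s_(k+1) − s_k = -2**(k + 2)*(2*k**2 + 11*k + 16)*factorial(k + 2)
(s_(k+1) − s_k) − t_k = 2**(k + 2)*(2*k + 5)*factorial(k + 2)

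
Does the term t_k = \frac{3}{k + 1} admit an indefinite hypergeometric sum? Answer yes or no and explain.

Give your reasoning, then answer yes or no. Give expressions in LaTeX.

Ratio r(k) = (k + 1)/(k + 2).
Gosper form: A/B · C(k+1)/C(k) with A=k + 1, B=k + 2, C=1.
Key eq: (k + 1)·f(k+1) = (k + 1)·f(k) + (1).
Degrees (1,1,0) ⇒ d ≤ 0.
Write f(k) = c0. Then LHS − RHS = -1, requiring -1 = 0: contradictory. No certificate.

No; the coefficient equations for f are inconsistent.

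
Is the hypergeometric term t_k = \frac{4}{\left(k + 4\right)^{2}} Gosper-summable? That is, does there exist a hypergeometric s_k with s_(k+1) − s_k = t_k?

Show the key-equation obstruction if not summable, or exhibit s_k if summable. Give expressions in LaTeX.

Compute t_(k+1)/t_k: get (k + 4)**2/(k + 5)**2.
Factor: A=k**2 + 8*k + 16; B=k**2 + 10*k + 25; C=1.
Need (k**2 + 8*k + 16)·f(k+1) − (k**2 + 8*k + 16)·f(k) = 1.
Degrees (2,2,0) ⇒ d ≤ 0.
f = c0 ⇒ A·f(k+1) − B(k−1)·f(k) − C = -1. The system {-1 = 0} is inconsistent; no antidifference.

No. Not Gosper-summable.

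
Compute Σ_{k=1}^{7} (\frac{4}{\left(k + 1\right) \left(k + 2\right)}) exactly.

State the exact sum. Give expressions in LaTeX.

Σ = 14/9

t_(k+1)/t_k = (k + 1)/(k + 3).
Normal form (A,B,C) = (k + 1, k + 3, 1).
Need (k + 1)·f(k+1) − (k + 2)·f(k) = 1.
deg f ≤ 1 (via 1,1,0).
A polynomial solution: f(k) = k.
So s_k = (B(k−1)f/C)·t_k = (k*(k + 2))·t_k = 4*k/(k + 1).
Verify: 4/(k**2 + 3*k + 2) matches t_k.
Evaluate s at k=8 and k=1: 32/9 and 2; difference 14/9.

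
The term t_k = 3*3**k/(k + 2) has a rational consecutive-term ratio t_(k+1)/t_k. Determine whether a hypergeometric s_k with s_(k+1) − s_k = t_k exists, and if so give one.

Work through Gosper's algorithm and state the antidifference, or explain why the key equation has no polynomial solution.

no hypergeometric antidifference exists

Ratio r(k) = 3*(k + 2)/(k + 3).
Gosper form: A/B · C(k+1)/C(k) with A=3*k + 6, B=k + 3, C=1.
Solve (3*k + 6)·f(k+1) − (k + 2)·f(k) = 1.
deg f ≤ -1 (via 1,1,0).
deg f ≤ -1 is impossible — no certificate.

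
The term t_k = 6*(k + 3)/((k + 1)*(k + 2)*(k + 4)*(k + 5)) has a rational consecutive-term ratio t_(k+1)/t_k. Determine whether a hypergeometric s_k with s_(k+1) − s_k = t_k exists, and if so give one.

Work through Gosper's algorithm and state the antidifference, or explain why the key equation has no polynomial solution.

Step 1: r(k) = (k + 1)*(k + 4)**2/((k + 3)**2*(k + 6)).
Factor: A=k + 1; B=k + 6; C=k**2 + 6*k + 9.
Key eq: (k + 1)·f(k+1) = (k + 5)·f(k) + (k**2 + 6*k + 9).
d = 4 from the (1,1,2) case.
A polynomial solution: f(k) = k*(k + 2)*(k + 3)*(k + 5)/8.
So s_k = (B(k−1)f/C)·t_k = (k*(k + 2)*(k + 5)**2/(8*(k + 3)))·t_k = 3*k*(k + 5)/(4*(k**2 + 5*k + 4)).
Δs = 6*(k + 3)/(k**4 + 12*k**3 + 49*k**2 + 78*k + 40), as required.

s_k = 3*k*(k + 5)/(4*(k**2 + 5*k + 4))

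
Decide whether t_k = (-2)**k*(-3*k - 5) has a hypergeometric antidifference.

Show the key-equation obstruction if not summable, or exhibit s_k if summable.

Yes. s_k = (-2)**k*(k + 1).

The ratio is 2*(-3*k - 8)/(3*k + 5).
Gosper form: A/B · C(k+1)/C(k) with A=-2, B=1, C=k + 5/3.
Set up (-2)·f(k+1) − (1)·f(k) − (k + 5/3) = 0.
d = 1 from the (0,0,1) case.
Coefficient equations give f(k) = -(k + 1)/3.
Certificate R = B(k−1)f/C = -(k + 1)/(3*k + 5) gives s_k = (-2)**k*(k + 1).
s_(k+1) − s_k = (-2)**k*(-3*k - 5) = t_k.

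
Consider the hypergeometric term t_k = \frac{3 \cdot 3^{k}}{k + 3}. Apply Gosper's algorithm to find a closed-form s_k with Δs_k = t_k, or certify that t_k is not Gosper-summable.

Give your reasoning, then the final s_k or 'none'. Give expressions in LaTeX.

Ratio r(k) = 3*(k + 3)/(k + 4).
A = 3*k + 9, B = k + 4, C = 1.
f must satisfy (3*k + 9)·f(k+1) − (k + 3)·f(k) = 1.
deg f ≤ -1 (via 1,1,0).
deg f ≤ -1 is impossible — no certificate.

not Gosper-summable; s_k does not exist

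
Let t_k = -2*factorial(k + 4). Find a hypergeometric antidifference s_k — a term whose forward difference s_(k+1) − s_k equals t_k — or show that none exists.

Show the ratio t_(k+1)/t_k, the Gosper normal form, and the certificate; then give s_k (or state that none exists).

Ratio r(k) = k + 5.
A = k + 5, B = 1, C = 1.
Solve (k + 5)·f(k+1) − (1)·f(k) = 1.
Bound: deg f ≤ -1.
Bound -1 < 0, so the key equation has no polynomial solution.

not Gosper-summable; s_k does not exist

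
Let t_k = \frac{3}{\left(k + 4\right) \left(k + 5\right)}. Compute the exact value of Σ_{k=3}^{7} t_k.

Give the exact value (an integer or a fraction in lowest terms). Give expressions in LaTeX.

Compute t_(k+1)/t_k: get (k + 4)/(k + 6).
Gosper form: A/B · C(k+1)/C(k) with A=k + 4, B=k + 6, C=1.
Need (k + 4)·f(k+1) − (k + 5)·f(k) = 1.
deg f ≤ 1 (via 1,1,0).
Match coefficients ⇒ f(k) = k/4.
Certificate R = B(k−1)f/C = k*(k + 5)/4 gives s_k = 3*k/(4*(k + 4)).
Δs = 3/(k**2 + 9*k + 20), as required.
Sum = s_(8) − s_(3); s_(8) = 1/2, s_(3) = 9/28 ⇒ 5/28.

Σ = 5/28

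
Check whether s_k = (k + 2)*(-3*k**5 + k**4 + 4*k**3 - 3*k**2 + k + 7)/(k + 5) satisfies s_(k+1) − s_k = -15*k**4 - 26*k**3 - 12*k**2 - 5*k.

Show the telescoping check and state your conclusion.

s_(k+1) = (-3*k**6 - 23*k**5 - 64*k**4 - 81*k**3 - 49*k**2 - 5*k + 21)/(k + 6)
s_(k+1) − s_k = (-15*k**6 - 155*k**5 - 442*k**4 - 479*k**3 - 229*k**2 - 72*k + 21)/(k**2 + 11*k + 30)
(s_(k+1) − s_k) − t_k = 3*(12*k**5 + 102*k**4 + 146*k**3 + 62*k**2 + 26*k + 7)/(k**2 + 11*k + 30)

Invalid: residual 3*(12*k**5 + 102*k**4 + 146*k**3 + 62*k**2 + 26*k + 7)/(k**2 + 11*k + 30) ≠ 0.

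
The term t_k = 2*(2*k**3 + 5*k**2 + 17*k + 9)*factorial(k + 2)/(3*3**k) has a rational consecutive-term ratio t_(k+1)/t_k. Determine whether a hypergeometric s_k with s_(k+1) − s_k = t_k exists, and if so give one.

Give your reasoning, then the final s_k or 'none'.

s_k = 2*(2*k**2 + k + 2)*factorial(k + 2)/3**k

The ratio is (2*k**4 + 17*k**3 + 66*k**2 + 132*k + 99)/(3*(2*k**3 + 5*k**2 + 17*k + 9)).
Factor: A=k/3 + 1; B=1; C=k**3 + 5*k**2/2 + 17*k/2 + 9/2.
Solve (k/3 + 1)·f(k+1) − (1)·f(k) = k**3 + 5*k**2/2 + 17*k/2 + 9/2.
Degrees (1,0,3) ⇒ d ≤ 2.
Match coefficients ⇒ f(k) = 3*(2*k**2 + k + 2)/2.
R(k) = B(k−1)·f(k)/C(k) = 3*(2*k**2 + k + 2)/(2*k**3 + 5*k**2 + 17*k + 9); s_k = R·t_k = 2*(2*k**2 + k + 2)*factorial(k + 2)/3**k.
s_(k+1) − s_k = 2*(2*k**3 + 5*k**2 + 17*k + 9)*factorial(k + 2)/(3*3**k) = t_k.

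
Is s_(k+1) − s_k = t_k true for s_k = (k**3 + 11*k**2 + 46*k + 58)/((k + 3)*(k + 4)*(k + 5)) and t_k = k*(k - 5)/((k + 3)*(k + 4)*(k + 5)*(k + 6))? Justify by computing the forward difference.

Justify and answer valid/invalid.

s_(k+1) = (46*k + (k + 1)**3 + 11*(k + 1)**2 + 104)/((k + 4)*(k + 5)*(k + 6))
s_(k+1) − s_k = k*(k - 5)/(k**4 + 18*k**3 + 119*k**2 + 342*k + 360)
(s_(k+1) − s_k) − t_k = 0

valid; difference matches t_k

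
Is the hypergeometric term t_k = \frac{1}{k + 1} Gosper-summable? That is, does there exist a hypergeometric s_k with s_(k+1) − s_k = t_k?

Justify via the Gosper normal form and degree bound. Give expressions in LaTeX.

No. Not Gosper-summable.

Compute t_(k+1)/t_k: get (k + 1)/(k + 2).
A = k + 1, B = k + 2, C = 1.
Solve (k + 1)·f(k+1) − (k + 1)·f(k) = 1.
deg f ≤ 0 (via 1,1,0).
Write f(k) = c0. Then LHS − RHS = -1, requiring -1 = 0: contradictory. No certificate.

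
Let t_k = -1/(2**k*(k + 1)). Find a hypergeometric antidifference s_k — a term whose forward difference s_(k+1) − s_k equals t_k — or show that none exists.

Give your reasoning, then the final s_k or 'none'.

Ratio r(k) = (k + 1)/(2*(k + 2)).
Gosper form: A/B · C(k+1)/C(k) with A=k/2 + 1/2, B=k + 2, C=1.
f must satisfy (k/2 + 1/2)·f(k+1) − (k + 1)·f(k) = 1.
d = -1 from the (1,1,0) case.
deg f ≤ -1 is impossible — no certificate.

none — t_k is not Gosper-summable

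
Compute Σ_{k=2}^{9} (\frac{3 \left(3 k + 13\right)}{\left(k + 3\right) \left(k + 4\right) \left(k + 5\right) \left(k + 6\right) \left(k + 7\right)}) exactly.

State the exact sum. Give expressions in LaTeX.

Σ = 71/7280

Ratio r(k) = (k + 3)*(3*k + 16)/((k + 8)*(3*k + 13)).
Gosper form: A/B · C(k+1)/C(k) with A=k + 3, B=k + 8, C=k + 13/3.
Set up (k + 3)·f(k+1) − (k + 7)·f(k) − (k + 13/3) = 0.
Bound: deg f ≤ 4.
Solve for f: f(k) = k*(k + 4)*(k**2 + 14*k + 63)/270 (degree 4 ≤ 4).
Then R = B(k−1)f/C = k*(k + 4)*(k + 7)*(k**2 + 14*k + 63)/(90*(3*k + 13)), so s_k = R(k)·t_k = k*(k**2 + 14*k + 63)/(30*(k**3 + 14*k**2 + 63*k + 90)).
Verify: 3*(3*k + 13)/(k**5 + 25*k**4 + 245*k**3 + 1175*k**2 + 2754*k + 2520) matches t_k.
Σ_(k=2)^(9) t_k = s_(10) − s_(2) = 101/3120 − (19/840) = 71/7280.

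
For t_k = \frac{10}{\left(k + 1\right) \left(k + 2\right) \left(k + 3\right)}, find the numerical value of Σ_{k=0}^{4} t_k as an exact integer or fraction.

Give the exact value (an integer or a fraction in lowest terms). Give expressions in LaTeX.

The ratio is (k + 1)/(k + 4).
Normal form (A,B,C) = (k + 1, k + 4, 1).
Solve (k + 1)·f(k+1) − (k + 3)·f(k) = 1.
deg f ≤ 2 (via 1,1,0).
Solving with deg f ≤ 2: f(k) = k*(k + 3)/4.
Then R = B(k−1)f/C = k*(k + 3)**2/4, so s_k = R(k)·t_k = 5*k*(k + 3)/(2*(k + 1)*(k + 2)).
s_(k+1) − s_k = 10/(k**3 + 6*k**2 + 11*k + 6) = t_k.
Sum = s_(5) − s_(0); s_(5) = 50/21, s_(0) = 0 ⇒ 50/21.

Σ = 50/21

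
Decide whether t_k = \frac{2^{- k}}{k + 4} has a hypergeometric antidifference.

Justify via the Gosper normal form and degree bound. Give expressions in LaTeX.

No. Not Gosper-summable.

r(k) = (k + 4)/(2*(k + 5)) after simplifying.
Normal form (A,B,C) = (k/2 + 2, k + 5, 1).
Key eq: (k/2 + 2)·f(k+1) = (k + 4)·f(k) + (1).
Degrees (1,1,0) ⇒ d ≤ -1.
Bound -1 < 0, so the key equation has no polynomial solution.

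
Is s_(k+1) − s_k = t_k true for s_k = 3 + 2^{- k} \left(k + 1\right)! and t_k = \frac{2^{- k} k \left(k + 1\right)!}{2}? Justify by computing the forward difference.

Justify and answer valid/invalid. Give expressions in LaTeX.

s_(k+1) = 2**(-k - 1)*factorial(k + 2) + 3
s_(k+1) − s_k = k*factorial(k + 1)/(2*2**k)
(s_(k+1) − s_k) − t_k = 0

Valid — Δs_k = t_k.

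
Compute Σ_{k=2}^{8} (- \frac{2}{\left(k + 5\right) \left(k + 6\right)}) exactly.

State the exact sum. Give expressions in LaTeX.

Σ = -1/7

Ratio r(k) = (k + 5)/(k + 7).
Normal form (A,B,C) = (k + 5, k + 7, 1).
f must satisfy (k + 5)·f(k+1) − (k + 6)·f(k) = 1.
Degrees (1,1,0) ⇒ d ≤ 1.
A polynomial solution: f(k) = k/5.
Then R = B(k−1)f/C = k*(k + 6)/5, so s_k = R(k)·t_k = -2*k/(5*k + 25).
s_(k+1) − s_k = -2/(k**2 + 11*k + 30) = t_k.
Sum = s_(9) − s_(2); s_(9) = -9/35, s_(2) = -4/35 ⇒ -1/7.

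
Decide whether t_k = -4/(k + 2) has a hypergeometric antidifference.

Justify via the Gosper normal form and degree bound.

No; the coefficient equations for f are inconsistent.

t_(k+1)/t_k = (k + 2)/(k + 3).
A = k + 2, B = k + 3, C = 1.
Set up (k + 2)·f(k+1) − (k + 2)·f(k) − (1) = 0.
From deg A=1, deg B=1, deg C=0: d=0.
Write f(k) = c0. Then LHS − RHS = -1, requiring -1 = 0: contradictory. No certificate.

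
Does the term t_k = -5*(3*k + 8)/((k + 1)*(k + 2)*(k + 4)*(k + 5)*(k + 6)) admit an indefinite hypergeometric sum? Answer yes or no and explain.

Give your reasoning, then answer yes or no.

Yes. s_k = k*(-k**2 - 10*k - 29)/(4*(k**3 + 10*k**2 + 29*k + 20)).

Ratio r(k) = (k + 1)*(k + 4)*(3*k + 11)/((k + 3)*(k + 7)*(3*k + 8)).
Normal form (A,B,C) = (k + 1, k + 7, k**2 + 17*k/3 + 8).
Solve (k + 1)·f(k+1) − (k + 6)·f(k) = k**2 + 17*k/3 + 8.
Bound: deg f ≤ 5.
Solve for f: f(k) = k*(k + 2)*(k + 3)*(k**2 + 10*k + 29)/60 (degree 5 ≤ 5).
Get s_k = R·t_k = k*(-k**2 - 10*k - 29)/(4*(k**3 + 10*k**2 + 29*k + 20)) with R(k) = B(k−1)f(k)/C(k) = k*(k + 2)*(k + 6)*(k**2 + 10*k + 29)/(20*(3*k + 8)).
Check: Δs_k = 5*(-3*k - 8)/(k**5 + 18*k**4 + 121*k**3 + 372*k**2 + 508*k + 240). ✓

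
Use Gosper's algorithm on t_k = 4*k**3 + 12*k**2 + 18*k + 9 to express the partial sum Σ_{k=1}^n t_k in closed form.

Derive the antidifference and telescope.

r(k) = (4*k**3 + 24*k**2 + 54*k + 43)/(4*k**3 + 12*k**2 + 18*k + 9) after simplifying.
Gosper form: A/B · C(k+1)/C(k) with A=1, B=1, C=k**3 + 3*k**2 + 9*k/2 + 9/4.
f must satisfy (1)·f(k+1) − (1)·f(k) = k**3 + 3*k**2 + 9*k/2 + 9/4.
Degrees (0,0,3) ⇒ d ≤ 4.
Match coefficients ⇒ f(k) = k*(k**3 + 2*k**2 + 4*k + 2)/4.
Certificate R = B(k−1)f/C = k*(k**3 + 2*k**2 + 4*k + 2)/(4*k**3 + 12*k**2 + 18*k + 9) gives s_k = k*(k**3 + 2*k**2 + 4*k + 2).
Δs = 4*k**3 + 12*k**2 + 18*k + 9, as required.
Evaluate: s_(n+1) = n**4 + 6*n**3 + 16*n**2 + 20*n + 9; subtract s_(1) = 9 ⇒ S(n) = n*(n**3 + 6*n**2 + 16*n + 20).

S(n) = n*(n**3 + 6*n**2 + 16*n + 20)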